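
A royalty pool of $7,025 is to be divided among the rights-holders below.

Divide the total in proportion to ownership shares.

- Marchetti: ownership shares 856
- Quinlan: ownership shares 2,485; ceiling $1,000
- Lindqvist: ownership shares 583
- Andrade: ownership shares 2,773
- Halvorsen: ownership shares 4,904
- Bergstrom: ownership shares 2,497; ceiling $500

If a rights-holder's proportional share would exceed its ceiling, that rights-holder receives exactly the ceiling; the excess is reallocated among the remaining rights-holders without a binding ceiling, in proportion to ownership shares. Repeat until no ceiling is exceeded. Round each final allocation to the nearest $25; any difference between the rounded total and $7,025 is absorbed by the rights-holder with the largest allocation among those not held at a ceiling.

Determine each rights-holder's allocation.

Ownership shares total: 14,098.
Proportional shares (ignoring caps): Marchetti 426.54; Quinlan 1,238.27; Lindqvist 290.51; Andrade 1,381.78; Halvorsen 2,443.65; Bergstrom 1,244.25.
Cap binds for Quinlan ($1,000), Bergstrom ($500); remaining pool $5,525 reallocated over remaining ownership shares 9,116.
Remaining shares: Marchetti 518.80 → $525; Lindqvist 353.34 → $350; Andrade 1,680.65 → $1,675; Halvorsen 2,972.20 → $2,975.

Marchetti: $525 · Quinlan: $1,000 · Lindqvist: $350 · Andrade: $1,675 · Halvorsen: $2,975 · Bergstrom: $500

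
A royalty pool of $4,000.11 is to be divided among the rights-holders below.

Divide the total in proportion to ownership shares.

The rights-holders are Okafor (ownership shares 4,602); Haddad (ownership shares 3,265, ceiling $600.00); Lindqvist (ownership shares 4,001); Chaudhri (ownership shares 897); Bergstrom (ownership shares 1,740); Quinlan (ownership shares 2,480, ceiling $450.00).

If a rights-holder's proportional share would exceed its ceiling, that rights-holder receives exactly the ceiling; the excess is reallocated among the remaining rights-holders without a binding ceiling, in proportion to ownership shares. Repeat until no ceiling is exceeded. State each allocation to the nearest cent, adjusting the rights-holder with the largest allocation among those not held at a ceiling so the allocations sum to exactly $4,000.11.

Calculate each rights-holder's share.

Sum of ownership shares: 16,985.
Unconstrained shares: Okafor 1,083.8096; Haddad 768.9349; Lindqvist 942.2691; Chaudhri 211.2510; Bergstrom 409.7846; Quinlan 584.0608.
Capped: Haddad ($600.00), Quinlan ($450.00); residual $2,950.11 reallocated over remaining ownership shares 11,240.
Redistributed shares: Okafor 1,207.8653 → $1,207.87; Lindqvist 1,050.1237 → $1,050.12; Chaudhri 235.4314 → $235.43; Bergstrom 456.6896 → $456.69.

Okafor: $1,207.87 | Haddad: $600.00 | Lindqvist: $1,050.12 | Chaudhri: $235.43 | Bergstrom: $456.69 | Quinlan: $450.00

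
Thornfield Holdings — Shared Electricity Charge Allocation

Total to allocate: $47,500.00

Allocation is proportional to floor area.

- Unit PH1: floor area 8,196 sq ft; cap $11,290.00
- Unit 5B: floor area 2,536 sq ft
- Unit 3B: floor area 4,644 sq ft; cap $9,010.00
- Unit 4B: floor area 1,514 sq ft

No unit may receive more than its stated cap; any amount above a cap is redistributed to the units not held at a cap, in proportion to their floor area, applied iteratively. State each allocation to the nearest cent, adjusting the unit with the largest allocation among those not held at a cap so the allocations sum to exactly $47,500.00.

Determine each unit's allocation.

Total floor area = 16,890.
Proportional shares (ignoring caps): Unit PH1 23,049.7336; Unit 5B 7,132.0308; Unit 3B 13,060.3908; Unit 4B 4,257.8449.
Cap binds for Unit PH1 ($11,290.00), Unit 3B ($9,010.00); balance $27,200.00 reallocated over remaining floor area 4,050.
Redistributed shares: Unit 5B 17,031.9012 → $17,031.90; Unit 4B 10,168.0988 → $10,168.10.

Unit PH1: $11,290.00; Unit 5B: $17,031.90; Unit 3B: $9,010.00; Unit 4B: $10,168.10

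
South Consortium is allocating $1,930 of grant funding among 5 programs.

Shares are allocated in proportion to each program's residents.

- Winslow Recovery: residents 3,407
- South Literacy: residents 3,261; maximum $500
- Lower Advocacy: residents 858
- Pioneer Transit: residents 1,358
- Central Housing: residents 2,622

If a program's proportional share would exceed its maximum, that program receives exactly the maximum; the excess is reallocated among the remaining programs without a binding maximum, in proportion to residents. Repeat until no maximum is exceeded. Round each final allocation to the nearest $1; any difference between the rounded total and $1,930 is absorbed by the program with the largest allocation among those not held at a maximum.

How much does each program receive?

Sum of residents: 11,506.
Unconstrained shares: Winslow Recovery 571.49; South Literacy 547.00; Lower Advocacy 143.92; Pioneer Transit 227.79; Central Housing 439.81.
Capped: South Literacy ($500); residual $1,430 reallocated over remaining residents 8,245.
Shares after redistribution: Winslow Recovery 590.90 → $591; Lower Advocacy 148.81 → $149; Pioneer Transit 235.53 → $236; Central Housing 454.76 → $455.
Rounding difference −$1 applied to Winslow Recovery → $590.

Winslow Recovery: $590; South Literacy: $500; Lower Advocacy: $149; Pioneer Transit: $236; Central Housing: $455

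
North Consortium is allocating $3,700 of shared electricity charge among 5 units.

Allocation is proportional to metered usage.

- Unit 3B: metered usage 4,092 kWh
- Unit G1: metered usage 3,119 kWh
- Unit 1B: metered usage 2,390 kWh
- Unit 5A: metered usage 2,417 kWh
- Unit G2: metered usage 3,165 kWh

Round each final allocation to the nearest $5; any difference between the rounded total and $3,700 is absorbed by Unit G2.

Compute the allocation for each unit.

Unit 3B: $995; Unit G1: $760; Unit 1B: $580; Unit 5A: $590; Unit G2: $775

Metered usage total: 15,183.
Proportional shares: Unit 3B 4,092/15,183 × $3,700 = 997.19; Unit G1 3,119/15,183 × $3,700 = 760.08; Unit 1B 2,390/15,183 × $3,700 = 582.43; Unit 5A 2,417/15,183 × $3,700 = 589.01; Unit G2 3,165/15,183 × $3,700 = 771.29.
After rounding ($5): Unit 3B $995; Unit G1 $760; Unit 1B $580; Unit 5A $590; Unit G2 $770. Sum = $3,695.
Difference $3,700 − $3,695 = +$5 applied to Unit G2: Unit G2 becomes $775.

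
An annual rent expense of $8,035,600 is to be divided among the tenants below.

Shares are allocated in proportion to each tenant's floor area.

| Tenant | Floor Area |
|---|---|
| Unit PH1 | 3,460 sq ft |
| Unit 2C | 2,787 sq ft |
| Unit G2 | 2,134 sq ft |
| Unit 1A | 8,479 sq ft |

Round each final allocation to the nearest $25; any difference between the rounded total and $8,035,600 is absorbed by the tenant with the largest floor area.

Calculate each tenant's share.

Total floor area = 16,860.
Proportional shares: Unit PH1 3,460/16,860 × $8,035,600 = 1,649,061.45; Unit 2C 2,787/16,860 × $8,035,600 = 1,328,304.70; Unit G2 2,134/16,860 × $8,035,600 = 1,017,080.09; Unit 1A 8,479/16,860 × $8,035,600 = 4,041,153.76.
Rounded to nearest $25: Unit PH1 $1,649,050; Unit 2C $1,328,300; Unit G2 $1,017,075; Unit 1A $4,041,150. Sum = $8,035,575.
Difference $8,035,600 − $8,035,575 = +$25 applied to largest floor area (Unit 1A): Unit 1A becomes $4,041,175.

Unit PH1: $1,649,050 · Unit 2C: $1,328,300 · Unit G2: $1,017,075 · Unit 1A: $4,041,175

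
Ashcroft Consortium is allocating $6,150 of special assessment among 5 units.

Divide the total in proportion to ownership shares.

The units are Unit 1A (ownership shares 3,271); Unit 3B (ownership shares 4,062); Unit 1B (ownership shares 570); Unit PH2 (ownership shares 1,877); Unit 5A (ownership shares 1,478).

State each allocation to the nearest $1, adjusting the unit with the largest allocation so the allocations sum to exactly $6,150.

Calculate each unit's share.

Unit 1A: $1,787 · Unit 3B: $2,220 · Unit 1B: $311 · Unit PH2: $1,025 · Unit 5A: $807

Sum of ownership shares: 11,258.
Raw shares: Unit 1A 3,271/11,258 × $6,150 = 1,786.88; Unit 3B 4,062/11,258 × $6,150 = 2,218.98; Unit 1B 570/11,258 × $6,150 = 311.38; Unit PH2 1,877/11,258 × $6,150 = 1,025.36; Unit 5A 1,478/11,258 × $6,150 = 807.40.
After rounding ($1): Unit 1A $1,787; Unit 3B $2,219; Unit 1B $311; Unit PH2 $1,025; Unit 5A $807. Sum = $6,149.
Difference $6,150 − $6,149 = +$1 applied to largest allocation (Unit 3B): Unit 3B becomes $2,220.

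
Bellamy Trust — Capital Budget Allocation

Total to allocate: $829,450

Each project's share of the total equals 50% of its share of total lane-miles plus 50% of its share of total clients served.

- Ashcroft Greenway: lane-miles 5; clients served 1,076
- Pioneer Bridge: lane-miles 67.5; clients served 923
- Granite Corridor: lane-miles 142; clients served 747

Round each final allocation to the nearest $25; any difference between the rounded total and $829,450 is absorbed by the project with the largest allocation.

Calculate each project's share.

Totals — lane-miles 214.5, clients served 2,746.
Combined weights (50% lane-miles + 50% clients served): Ashcroft Greenway 0.2076; Pioneer Bridge 0.3254; Granite Corridor 0.4670.
Pro-rata amounts: Ashcroft Greenway 172,174.20; Pioneer Bridge 269,907.42; Granite Corridor 387,368.37.
Rounded to nearest $25: Ashcroft Greenway $172,175; Pioneer Bridge $269,900; Granite Corridor $387,375. Sum = $829,450.
Rounded total matches; no reconciliation needed.

Ashcroft Greenway: $172,175; Pioneer Bridge: $269,900; Granite Corridor: $387,375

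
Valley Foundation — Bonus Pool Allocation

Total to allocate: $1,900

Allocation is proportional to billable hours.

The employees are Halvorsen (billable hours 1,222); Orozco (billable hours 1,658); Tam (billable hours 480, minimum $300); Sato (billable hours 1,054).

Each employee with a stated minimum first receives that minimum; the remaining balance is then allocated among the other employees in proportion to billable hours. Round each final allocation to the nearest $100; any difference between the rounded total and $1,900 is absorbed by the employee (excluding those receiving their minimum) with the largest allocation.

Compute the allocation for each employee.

Guaranteed amounts: Tam $300. Balance $1,600.
Balance split over remaining billable hours 3,934: Halvorsen 497.00 → $500; Orozco 674.33 → $700; Sato 428.67 → $400.

Halvorsen: $500 | Orozco: $700 | Tam: $300 | Sato: $400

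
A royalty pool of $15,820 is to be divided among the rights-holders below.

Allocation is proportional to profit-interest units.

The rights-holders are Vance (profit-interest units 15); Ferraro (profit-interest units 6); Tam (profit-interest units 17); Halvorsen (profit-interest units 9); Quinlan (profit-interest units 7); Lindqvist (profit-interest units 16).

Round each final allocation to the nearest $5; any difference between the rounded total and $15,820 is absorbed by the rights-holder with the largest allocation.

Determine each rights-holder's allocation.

Vance: $3,390 · Ferraro: $1,355 · Tam: $3,845 · Halvorsen: $2,035 · Quinlan: $1,580 · Lindqvist: $3,615

Total profit-interest units = 70.
Pro-rata amounts: Vance 15/70 × $15,820 = 3,390.00; Ferraro 6/70 × $15,820 = 1,356.00; Tam 17/70 × $15,820 = 3,842.00; Halvorsen 9/70 × $15,820 = 2,034.00; Quinlan 7/70 × $15,820 = 1,582.00; Lindqvist 16/70 × $15,820 = 3,616.00.
At nearest $5: Vance $3,390; Ferraro $1,355; Tam $3,840; Halvorsen $2,035; Quinlan $1,580; Lindqvist $3,615. Sum = $15,815.
Difference $15,820 − $15,815 = +$5 applied to largest allocation (Tam): Tam becomes $3,845.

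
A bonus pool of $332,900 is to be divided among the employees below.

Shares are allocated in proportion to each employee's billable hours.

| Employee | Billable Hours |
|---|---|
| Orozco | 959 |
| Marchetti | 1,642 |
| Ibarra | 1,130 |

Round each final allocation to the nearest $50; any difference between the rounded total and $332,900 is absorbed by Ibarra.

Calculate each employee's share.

Sum of billable hours: 3,731.
Pro-rata amounts: Orozco 959/3,731 × $332,900 = 85,567.17; Marchetti 1,642/3,731 × $332,900 = 146,508.12; Ibarra 1,130/3,731 × $332,900 = 100,824.71.
At nearest $50: Orozco $85,550; Marchetti $146,500; Ibarra $100,800. Sum = $332,850.
Difference $332,900 − $332,850 = +$50 applied to Ibarra: Ibarra becomes $100,850.

Orozco: $85,550; Marchetti: $146,500; Ibarra: $100,850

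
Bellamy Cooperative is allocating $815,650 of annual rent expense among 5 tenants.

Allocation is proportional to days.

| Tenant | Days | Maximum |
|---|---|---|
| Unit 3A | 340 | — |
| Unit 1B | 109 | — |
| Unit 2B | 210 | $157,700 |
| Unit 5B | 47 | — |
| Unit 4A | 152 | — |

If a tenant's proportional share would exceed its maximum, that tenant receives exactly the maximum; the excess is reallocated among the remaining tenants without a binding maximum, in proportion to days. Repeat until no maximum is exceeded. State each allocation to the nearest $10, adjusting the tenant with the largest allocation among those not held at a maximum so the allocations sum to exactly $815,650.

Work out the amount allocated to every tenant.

Combined days = 858.
Unconstrained shares: Unit 3A 323,217.95; Unit 1B 103,619.87; Unit 2B 199,634.62; Unit 5B 44,680.13; Unit 4A 144,497.44.
Cap binds for Unit 2B ($157,700); balance $657,950 reallocated over remaining days 648.
Redistributed shares: Unit 3A 345,220.68 → $345,220; Unit 1B 110,673.69 → $110,670; Unit 5B 47,721.68 → $47,720; Unit 4A 154,333.95 → $154,330.
Rounding difference +$10 applied to Unit 3A → $345,230.

Unit 3A: $345,230 | Unit 1B: $110,670 | Unit 2B: $157,700 | Unit 5B: $47,720 | Unit 4A: $154,330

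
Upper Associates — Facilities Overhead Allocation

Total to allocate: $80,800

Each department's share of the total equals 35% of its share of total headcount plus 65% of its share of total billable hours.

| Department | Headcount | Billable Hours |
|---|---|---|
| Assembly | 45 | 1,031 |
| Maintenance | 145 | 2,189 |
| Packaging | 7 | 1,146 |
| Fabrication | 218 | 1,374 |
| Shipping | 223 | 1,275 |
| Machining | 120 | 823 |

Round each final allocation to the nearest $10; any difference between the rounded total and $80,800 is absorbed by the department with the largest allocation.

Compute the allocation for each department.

Assembly: $8,590 · Maintenance: $20,080 · Packaging: $7,940 · Fabrication: $17,340 · Shipping: $16,860 · Machining: $9,990

Totals — headcount 758, billable hours 7,838.
Blended shares (35% headcount + 65% billable hours): Assembly 0.1063; Maintenance 0.2485; Packaging 0.0983; Fabrication 0.2146; Shipping 0.2087; Machining 0.1237.
Pro-rata amounts: Assembly 8,587.30; Maintenance 20,077.57; Packaging 7,940.15; Fabrication 17,340.04; Shipping 16,863.22; Machining 9,991.71.
At nearest $10: Assembly $8,590; Maintenance $20,080; Packaging $7,940; Fabrication $17,340; Shipping $16,860; Machining $9,990. Sum = $80,800.
No rounding difference to absorb.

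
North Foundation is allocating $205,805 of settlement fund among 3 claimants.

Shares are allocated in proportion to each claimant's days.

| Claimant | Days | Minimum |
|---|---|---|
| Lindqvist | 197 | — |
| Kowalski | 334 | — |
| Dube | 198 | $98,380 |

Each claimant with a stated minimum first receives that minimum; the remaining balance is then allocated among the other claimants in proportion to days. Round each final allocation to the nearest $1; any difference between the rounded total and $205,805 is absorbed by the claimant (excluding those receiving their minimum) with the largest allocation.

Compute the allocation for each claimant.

Minimums first: Dube $98,380. Remaining pool $107,425.
Remaining pool split over remaining days 531: Lindqvist 39,854.47 → $39,854; Kowalski 67,570.53 → $67,571.

Lindqvist: $39,854 | Kowalski: $67,571 | Dube: $98,380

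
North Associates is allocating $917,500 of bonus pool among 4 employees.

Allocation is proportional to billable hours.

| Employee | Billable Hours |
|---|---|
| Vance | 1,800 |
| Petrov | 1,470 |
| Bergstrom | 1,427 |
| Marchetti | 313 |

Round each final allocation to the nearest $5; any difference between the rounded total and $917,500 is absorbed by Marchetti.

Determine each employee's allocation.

Combined billable hours = 5,010.
Proportional shares: Vance 1,800/5,010 × $917,500 = 329,640.72; Petrov 1,470/5,010 × $917,500 = 269,206.59; Bergstrom 1,427/5,010 × $917,500 = 261,331.84; Marchetti 313/5,010 × $917,500 = 57,320.86.
After rounding ($5): Vance $329,640; Petrov $269,205; Bergstrom $261,330; Marchetti $57,320. Sum = $917,495.
Difference $917,500 − $917,495 = +$5 applied to Marchetti: Marchetti becomes $57,325.

Vance: $329,640; Petrov: $269,205; Bergstrom: $261,330; Marchetti: $57,325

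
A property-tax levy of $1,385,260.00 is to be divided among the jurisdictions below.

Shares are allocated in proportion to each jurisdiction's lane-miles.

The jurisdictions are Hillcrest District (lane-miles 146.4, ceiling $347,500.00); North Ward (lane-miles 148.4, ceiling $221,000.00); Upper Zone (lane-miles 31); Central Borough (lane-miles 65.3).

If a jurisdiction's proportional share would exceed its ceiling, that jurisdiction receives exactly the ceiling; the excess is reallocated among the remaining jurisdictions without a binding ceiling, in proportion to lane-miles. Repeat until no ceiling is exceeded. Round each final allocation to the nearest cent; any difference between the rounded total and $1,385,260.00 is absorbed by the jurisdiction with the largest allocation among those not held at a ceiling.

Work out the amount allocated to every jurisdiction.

Hillcrest District: $347,500.00 · North Ward: $221,000.00 · Upper Zone: $262,923.78 · Central Borough: $553,836.22

Combined lane-miles = 391.1.
Proportional shares (ignoring caps): Hillcrest District 518,542.7359; North Ward 525,626.6530; Upper Zone 109,800.7159; Central Borough 231,289.8952.
Held at cap: Hillcrest District ($347,500.00), North Ward ($221,000.00); remaining pool $816,760.00 reallocated over remaining lane-miles 96.3.
Shares after redistribution: Upper Zone 262,923.7799 → $262,923.78; Central Borough 553,836.2201 → $553,836.22.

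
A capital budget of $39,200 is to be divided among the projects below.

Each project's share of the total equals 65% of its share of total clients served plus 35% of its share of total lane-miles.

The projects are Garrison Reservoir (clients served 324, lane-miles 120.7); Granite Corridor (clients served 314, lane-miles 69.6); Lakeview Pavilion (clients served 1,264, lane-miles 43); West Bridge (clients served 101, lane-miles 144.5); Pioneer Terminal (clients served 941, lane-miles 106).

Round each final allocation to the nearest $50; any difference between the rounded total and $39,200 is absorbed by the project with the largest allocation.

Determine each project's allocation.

Garrison Reservoir: $6,250 | Granite Corridor: $4,700 | Lakeview Pavilion: $12,150 | West Bridge: $4,950 | Pioneer Terminal: $11,150

Clients served total 2,944; lane-miles total 483.8.
Combined weights (65% clients served + 35% lane-miles): Garrison Reservoir 0.1589; Granite Corridor 0.1197; Lakeview Pavilion 0.3102; West Bridge 0.1268; Pioneer Terminal 0.2844.
Pro-rata amounts: Garrison Reservoir 6,227.10; Granite Corridor 4,691.41; Lakeview Pavilion 12,159.21; West Bridge 4,971.99; Pioneer Terminal 11,150.29.
After rounding ($50): Garrison Reservoir $6,250; Granite Corridor $4,700; Lakeview Pavilion $12,150; West Bridge $4,950; Pioneer Terminal $11,150. Sum = $39,200.
Rounded total matches; no reconciliation needed.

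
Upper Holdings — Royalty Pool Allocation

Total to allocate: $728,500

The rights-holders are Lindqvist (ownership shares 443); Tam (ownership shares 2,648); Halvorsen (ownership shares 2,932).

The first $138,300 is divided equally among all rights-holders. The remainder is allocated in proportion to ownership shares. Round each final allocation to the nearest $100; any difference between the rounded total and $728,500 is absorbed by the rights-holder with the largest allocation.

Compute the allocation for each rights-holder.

Lindqvist: $89,500; Tam: $305,600; Halvorsen: $333,400

$138,300 shared equally gives $46,100 per rights-holder.
Remainder $590,200 by ownership shares (total 6,023): Lindqvist 43,410.03 → $43,400; Tam 259,480.26 → $259,500; Halvorsen 287,309.71 → $287,300.
Totals: Lindqvist $46,100 + $43,400 = $89,500; Tam $46,100 + $259,500 = $305,600; Halvorsen $46,100 + $287,300 = $333,400.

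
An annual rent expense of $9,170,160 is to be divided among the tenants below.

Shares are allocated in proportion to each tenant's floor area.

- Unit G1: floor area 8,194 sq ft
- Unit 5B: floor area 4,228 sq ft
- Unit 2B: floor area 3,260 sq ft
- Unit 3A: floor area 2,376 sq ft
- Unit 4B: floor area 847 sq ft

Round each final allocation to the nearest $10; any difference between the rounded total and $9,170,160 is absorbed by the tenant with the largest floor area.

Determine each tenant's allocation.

Sum of floor area: 18,905.
Raw shares: Unit G1 8,194/18,905 × $9,170,160 = 3,974,625.29; Unit 5B 4,228/18,905 × $9,170,160 = 2,050,856.20; Unit 2B 3,260/18,905 × $9,170,160 = 1,581,312.96; Unit 3A 2,376/18,905 × $9,170,160 = 1,152,515.22; Unit 4B 847/18,905 × $9,170,160 = 410,850.33.
At nearest $10: Unit G1 $3,974,630; Unit 5B $2,050,860; Unit 2B $1,581,310; Unit 3A $1,152,520; Unit 4B $410,850. Sum = $9,170,170.
Difference $9,170,160 − $9,170,170 = −$10 applied to largest floor area (Unit G1): Unit G1 becomes $3,974,620.

Unit G1: $3,974,620; Unit 5B: $2,050,860; Unit 2B: $1,581,310; Unit 3A: $1,152,520; Unit 4B: $410,850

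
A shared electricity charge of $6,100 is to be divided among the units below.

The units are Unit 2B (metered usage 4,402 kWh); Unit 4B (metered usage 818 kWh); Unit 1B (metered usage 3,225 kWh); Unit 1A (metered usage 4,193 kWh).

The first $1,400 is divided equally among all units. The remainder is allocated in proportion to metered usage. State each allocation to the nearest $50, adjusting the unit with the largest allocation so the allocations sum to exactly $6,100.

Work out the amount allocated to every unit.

Unit 2B: $2,000 · Unit 4B: $650 · Unit 1B: $1,550 · Unit 1A: $1,900

First tranche $1,400 split equally: $350 each.
Remainder $4,700 by metered usage (total 12,638): Unit 2B 1,637.08 → $1,650; Unit 4B 304.21 → $300; Unit 1B 1,199.36 → $1,200; Unit 1A 1,559.35 → $1,550.
Totals: Unit 2B $350 + $1,650 = $2,000; Unit 4B $350 + $300 = $650; Unit 1B $350 + $1,200 = $1,550; Unit 1A $350 + $1,550 = $1,900.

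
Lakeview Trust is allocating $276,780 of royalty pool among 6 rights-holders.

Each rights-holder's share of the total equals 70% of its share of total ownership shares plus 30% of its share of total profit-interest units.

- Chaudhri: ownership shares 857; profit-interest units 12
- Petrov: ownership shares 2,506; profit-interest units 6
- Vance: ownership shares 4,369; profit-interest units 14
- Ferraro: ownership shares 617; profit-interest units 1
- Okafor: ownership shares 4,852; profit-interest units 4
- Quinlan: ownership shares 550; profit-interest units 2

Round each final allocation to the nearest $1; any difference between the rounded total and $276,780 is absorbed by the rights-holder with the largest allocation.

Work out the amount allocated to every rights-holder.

Chaudhri: $37,624 | Petrov: $48,083 | Vance: $91,365 | Ferraro: $10,822 | Okafor: $76,879 | Quinlan: $12,007

Totals — ownership shares 13,751, profit-interest units 39.
Composite weights (70% ownership shares + 30% profit-interest units): Chaudhri 0.1359; Petrov 0.1737; Vance 0.3301; Ferraro 0.0391; Okafor 0.2778; Quinlan 0.0434.
Pro-rata amounts: Chaudhri 37,623.70; Petrov 48,082.98; Vance 91,364.51; Ferraro 10,822.36; Okafor 76,879.02; Quinlan 12,007.43.
At nearest $1: Chaudhri $37,624; Petrov $48,083; Vance $91,365; Ferraro $10,822; Okafor $76,879; Quinlan $12,007. Sum = $276,780.
No rounding difference to absorb.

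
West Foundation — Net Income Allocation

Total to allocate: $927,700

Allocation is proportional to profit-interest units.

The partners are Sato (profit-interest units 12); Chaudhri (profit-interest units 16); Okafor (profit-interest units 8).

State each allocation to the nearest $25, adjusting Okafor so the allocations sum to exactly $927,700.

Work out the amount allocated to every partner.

Combined profit-interest units = 36.
Raw shares: Sato 12/36 × $927,700 = 309,233.33; Chaudhri 16/36 × $927,700 = 412,311.11; Okafor 8/36 × $927,700 = 206,155.56.
Rounded to nearest $25: Sato $309,225; Chaudhri $412,300; Okafor $206,150. Sum = $927,675.
Difference $927,700 − $927,675 = +$25 applied to Okafor: Okafor becomes $206,175.

Sato: $309,225 | Chaudhri: $412,300 | Okafor: $206,175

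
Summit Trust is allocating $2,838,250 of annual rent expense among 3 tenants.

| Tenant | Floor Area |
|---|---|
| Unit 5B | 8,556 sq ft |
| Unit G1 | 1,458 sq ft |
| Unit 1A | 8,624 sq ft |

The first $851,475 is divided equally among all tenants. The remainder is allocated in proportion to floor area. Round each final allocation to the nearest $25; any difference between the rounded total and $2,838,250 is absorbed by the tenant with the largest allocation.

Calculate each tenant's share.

Unit 5B: $1,195,875 · Unit G1: $439,250 · Unit 1A: $1,203,125

$851,475 shared equally gives $283,825 per tenant.
Remainder $1,986,775 by floor area (total 18,638): Unit 5B 912,053.17 → $912,050; Unit G1 155,420.00 → $155,425; Unit 1A 919,301.83 → $919,300.
Totals: Unit 5B $283,825 + $912,050 = $1,195,875; Unit G1 $283,825 + $155,425 = $439,250; Unit 1A $283,825 + $919,300 = $1,203,125.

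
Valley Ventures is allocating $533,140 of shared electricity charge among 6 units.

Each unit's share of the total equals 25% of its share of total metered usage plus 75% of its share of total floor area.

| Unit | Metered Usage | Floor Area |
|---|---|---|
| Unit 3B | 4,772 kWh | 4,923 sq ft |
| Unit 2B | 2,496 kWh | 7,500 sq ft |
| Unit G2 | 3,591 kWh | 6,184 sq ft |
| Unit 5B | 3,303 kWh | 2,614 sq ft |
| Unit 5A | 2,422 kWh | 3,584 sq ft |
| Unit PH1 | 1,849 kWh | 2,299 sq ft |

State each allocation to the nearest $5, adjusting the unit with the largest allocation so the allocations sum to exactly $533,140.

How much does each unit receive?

Unit 3B: $107,130; Unit 2B: $128,700; Unit G2: $117,195; Unit 5B: $62,445; Unit 5A: $70,385; Unit PH1: $47,285

Totals — metered usage 18,433, floor area 27,104.
Blended shares (25% metered usage + 75% floor area): Unit 3B 0.2009; Unit 2B 0.2414; Unit G2 0.2198; Unit 5B 0.1171; Unit 5A 0.1320; Unit PH1 0.0887.
Proportional shares: Unit 3B 107,132.44; Unit 2B 128,692.68; Unit G2 117,195.94; Unit 5B 62,446.62; Unit 5A 70,386.34; Unit PH1 47,285.99.
At nearest $5: Unit 3B $107,130; Unit 2B $128,695; Unit G2 $117,195; Unit 5B $62,445; Unit 5A $70,385; Unit PH1 $47,285. Sum = $533,135.
Difference $533,140 − $533,135 = +$5 applied to largest allocation (Unit 2B): Unit 2B becomes $128,700.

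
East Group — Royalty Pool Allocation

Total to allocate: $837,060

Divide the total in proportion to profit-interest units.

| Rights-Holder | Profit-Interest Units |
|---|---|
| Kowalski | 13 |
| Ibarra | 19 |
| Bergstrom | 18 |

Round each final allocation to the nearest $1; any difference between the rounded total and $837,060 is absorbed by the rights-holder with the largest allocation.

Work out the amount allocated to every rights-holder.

Kowalski: $217,636 | Ibarra: $318,082 | Bergstrom: $301,342

Sum of profit-interest units: 50.
Pro-rata amounts: Kowalski 13/50 × $837,060 = 217,635.60; Ibarra 19/50 × $837,060 = 318,082.80; Bergstrom 18/50 × $837,060 = 301,341.60.
Rounded to nearest $1: Kowalski $217,636; Ibarra $318,083; Bergstrom $301,342. Sum = $837,061.
Difference $837,060 − $837,061 = −$1 applied to largest allocation (Ibarra): Ibarra becomes $318,082.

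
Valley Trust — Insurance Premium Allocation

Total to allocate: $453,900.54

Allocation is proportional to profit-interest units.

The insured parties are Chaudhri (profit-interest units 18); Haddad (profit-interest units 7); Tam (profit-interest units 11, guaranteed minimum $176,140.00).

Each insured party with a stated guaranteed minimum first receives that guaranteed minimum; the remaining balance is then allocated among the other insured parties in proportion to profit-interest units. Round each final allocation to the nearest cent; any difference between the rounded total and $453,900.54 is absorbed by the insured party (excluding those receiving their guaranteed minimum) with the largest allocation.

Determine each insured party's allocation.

Chaudhri: $199,987.59 | Haddad: $77,772.95 | Tam: $176,140.00

Fund the minimums — Tam $176,140.00. Remaining pool $277,760.54.
Remaining pool split over remaining profit-interest units 25: Chaudhri 199,987.5888 → $199,987.59; Haddad 77,772.9512 → $77,772.95.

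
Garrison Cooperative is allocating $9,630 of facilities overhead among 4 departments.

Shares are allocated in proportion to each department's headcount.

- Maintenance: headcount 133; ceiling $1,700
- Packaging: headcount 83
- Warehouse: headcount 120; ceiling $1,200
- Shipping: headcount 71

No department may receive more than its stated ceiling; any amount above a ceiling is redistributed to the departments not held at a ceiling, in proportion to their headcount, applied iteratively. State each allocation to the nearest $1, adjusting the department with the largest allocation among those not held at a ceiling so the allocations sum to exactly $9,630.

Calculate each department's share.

Maintenance: $1,700 · Packaging: $3,627 · Warehouse: $1,200 · Shipping: $3,103

Sum of headcount: 407.
Proportional shares (ignoring caps): Maintenance 3,146.90; Packaging 1,963.86; Warehouse 2,839.31; Shipping 1,679.93.
Held at cap: Maintenance ($1,700), Warehouse ($1,200); balance $6,730 reallocated over remaining headcount 154.
Redistributed shares: Packaging 3,627.21 → $3,627; Shipping 3,102.79 → $3,103.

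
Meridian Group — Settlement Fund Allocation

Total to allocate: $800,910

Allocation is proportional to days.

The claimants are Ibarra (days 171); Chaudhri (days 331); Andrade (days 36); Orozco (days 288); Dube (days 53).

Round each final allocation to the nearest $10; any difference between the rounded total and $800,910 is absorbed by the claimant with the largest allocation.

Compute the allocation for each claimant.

Days total: 879.
Raw shares: Ibarra 171/879 × $800,910 = 155,808.43; Chaudhri 331/879 × $800,910 = 301,594.10; Andrade 36/879 × $800,910 = 32,801.77; Orozco 288/879 × $800,910 = 262,414.20; Dube 53/879 × $800,910 = 48,291.50.
After rounding ($10): Ibarra $155,810; Chaudhri $301,590; Andrade $32,800; Orozco $262,410; Dube $48,290. Sum = $800,900.
Difference $800,910 − $800,900 = +$10 applied to largest allocation (Chaudhri): Chaudhri becomes $301,600.

Ibarra: $155,810 · Chaudhri: $301,600 · Andrade: $32,800 · Orozco: $262,410 · Dube: $48,290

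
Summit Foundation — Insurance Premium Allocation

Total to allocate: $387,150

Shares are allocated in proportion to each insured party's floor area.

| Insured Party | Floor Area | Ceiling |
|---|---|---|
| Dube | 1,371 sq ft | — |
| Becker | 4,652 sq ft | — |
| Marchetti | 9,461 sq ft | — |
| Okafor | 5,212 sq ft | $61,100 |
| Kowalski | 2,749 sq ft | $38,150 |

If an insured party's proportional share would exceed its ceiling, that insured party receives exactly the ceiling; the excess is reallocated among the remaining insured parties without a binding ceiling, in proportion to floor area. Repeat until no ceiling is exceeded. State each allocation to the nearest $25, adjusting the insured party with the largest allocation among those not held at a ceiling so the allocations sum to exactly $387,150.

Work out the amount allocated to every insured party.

Sum of floor area: 23,445.
Pro-rata shares before constraints: Dube 22,639.48; Becker 76,819.01; Marchetti 156,230.59; Okafor 86,066.36; Kowalski 45,394.56.
Held at cap: Okafor ($61,100), Kowalski ($38,150); balance $287,900 reallocated over remaining floor area 15,484.
Remaining shares: Dube 25,491.53 → $25,500; Becker 86,496.44 → $86,500; Marchetti 175,912.03 → $175,900.

Dube: $25,500 · Becker: $86,500 · Marchetti: $175,900 · Okafor: $61,100 · Kowalski: $38,150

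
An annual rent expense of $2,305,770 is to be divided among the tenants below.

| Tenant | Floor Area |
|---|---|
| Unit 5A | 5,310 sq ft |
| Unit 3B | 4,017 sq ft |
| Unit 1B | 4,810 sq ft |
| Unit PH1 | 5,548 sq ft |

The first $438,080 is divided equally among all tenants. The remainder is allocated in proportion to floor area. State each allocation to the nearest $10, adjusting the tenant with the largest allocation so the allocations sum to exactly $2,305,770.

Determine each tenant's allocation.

First tranche $438,080 split equally: $109,520 each.
Remainder $1,867,690 by floor area (total 19,685): Unit 5A 503,806.65 → $503,810; Unit 3B 381,128.31 → $381,130; Unit 1B 456,367.23 → $456,370; Unit PH1 526,387.81 → $526,390.
Rounding difference −$10 on remainder applied to Unit PH1.
Totals: Unit 5A $109,520 + $503,810 = $613,330; Unit 3B $109,520 + $381,130 = $490,650; Unit 1B $109,520 + $456,370 = $565,890; Unit PH1 $109,520 + $526,380 = $635,900.

Unit 5A: $613,330 | Unit 3B: $490,650 | Unit 1B: $565,890 | Unit PH1: $635,900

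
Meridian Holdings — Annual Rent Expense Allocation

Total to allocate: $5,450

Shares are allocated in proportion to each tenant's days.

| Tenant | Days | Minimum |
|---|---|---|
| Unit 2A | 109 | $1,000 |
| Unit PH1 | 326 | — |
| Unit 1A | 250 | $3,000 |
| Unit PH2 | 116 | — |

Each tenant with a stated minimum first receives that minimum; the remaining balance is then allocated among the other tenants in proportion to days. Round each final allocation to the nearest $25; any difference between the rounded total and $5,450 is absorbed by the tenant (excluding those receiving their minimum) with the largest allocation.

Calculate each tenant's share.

Unit 2A: $1,000; Unit PH1: $1,075; Unit 1A: $3,000; Unit PH2: $375

Guaranteed amounts: Unit 2A $1,000; Unit 1A $3,000. Residual $1,450.
Residual split over remaining days 442: Unit PH1 1,069.46 → $1,075; Unit PH2 380.54 → $375.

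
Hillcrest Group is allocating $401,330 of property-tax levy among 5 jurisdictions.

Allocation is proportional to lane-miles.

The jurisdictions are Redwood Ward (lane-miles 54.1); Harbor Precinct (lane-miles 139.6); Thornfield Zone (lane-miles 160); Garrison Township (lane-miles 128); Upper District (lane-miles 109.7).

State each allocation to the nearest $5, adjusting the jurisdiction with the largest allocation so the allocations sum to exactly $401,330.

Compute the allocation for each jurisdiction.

Redwood Ward: $36,715 | Harbor Precinct: $94,735 | Thornfield Zone: $108,575 | Garrison Township: $86,860 | Upper District: $74,445

Combined lane-miles = 591.4.
Pro-rata amounts: Redwood Ward 54.1/591.4 × $401,330 = 36,712.81; Harbor Precinct 139.6/591.4 × $401,330 = 94,733.97; Thornfield Zone 160/591.4 × $401,330 = 108,577.61; Garrison Township 128/591.4 × $401,330 = 86,862.09; Upper District 109.7/591.4 × $401,330 = 74,443.53.
Rounded to nearest $5: Redwood Ward $36,715; Harbor Precinct $94,735; Thornfield Zone $108,580; Garrison Township $86,860; Upper District $74,445. Sum = $401,335.
Difference $401,330 − $401,335 = −$5 applied to largest allocation (Thornfield Zone): Thornfield Zone becomes $108,575.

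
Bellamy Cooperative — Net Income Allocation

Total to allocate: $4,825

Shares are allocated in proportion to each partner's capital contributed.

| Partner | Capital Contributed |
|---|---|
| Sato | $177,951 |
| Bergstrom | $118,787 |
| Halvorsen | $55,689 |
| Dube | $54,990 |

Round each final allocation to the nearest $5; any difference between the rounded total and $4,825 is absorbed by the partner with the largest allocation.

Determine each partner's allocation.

Sato: $2,110 | Bergstrom: $1,405 | Halvorsen: $660 | Dube: $650

Sum of capital contributed: 407,417.
Pro-rata amounts: Sato 177,951/407,417 × $4,825 = 2,107.46; Bergstrom 118,787/407,417 × $4,825 = 1,406.78; Halvorsen 55,689/407,417 × $4,825 = 659.52; Dube 54,990/407,417 × $4,825 = 651.24.
After rounding ($5): Sato $2,105; Bergstrom $1,405; Halvorsen $660; Dube $650. Sum = $4,820.
Difference $4,825 − $4,820 = +$5 applied to largest allocation (Sato): Sato becomes $2,110.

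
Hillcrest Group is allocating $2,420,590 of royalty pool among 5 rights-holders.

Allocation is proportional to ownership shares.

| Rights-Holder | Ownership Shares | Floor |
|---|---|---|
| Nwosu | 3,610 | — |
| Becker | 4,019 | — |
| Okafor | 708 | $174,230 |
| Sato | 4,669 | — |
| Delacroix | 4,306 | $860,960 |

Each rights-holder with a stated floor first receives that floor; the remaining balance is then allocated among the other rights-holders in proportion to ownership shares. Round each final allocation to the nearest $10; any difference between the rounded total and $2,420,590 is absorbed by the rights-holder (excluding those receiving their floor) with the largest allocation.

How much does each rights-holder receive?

Guaranteed amounts: Okafor $174,230; Delacroix $860,960. Residual $1,385,400.
Residual split over remaining ownership shares 12,298: Nwosu 406,675.39 → $406,680; Becker 452,750.25 → $452,750; Sato 525,974.35 → $525,970.

Nwosu: $406,680 · Becker: $452,750 · Okafor: $174,230 · Sato: $525,970 · Delacroix: $860,960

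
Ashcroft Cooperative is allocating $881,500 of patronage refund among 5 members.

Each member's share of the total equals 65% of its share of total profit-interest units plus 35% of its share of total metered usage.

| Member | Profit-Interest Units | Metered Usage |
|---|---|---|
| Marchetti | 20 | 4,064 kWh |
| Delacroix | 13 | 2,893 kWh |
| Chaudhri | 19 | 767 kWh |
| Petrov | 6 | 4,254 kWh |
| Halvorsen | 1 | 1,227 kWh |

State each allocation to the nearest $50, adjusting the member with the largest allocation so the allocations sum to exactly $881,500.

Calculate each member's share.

Marchetti: $289,150; Delacroix: $193,850; Chaudhri: $202,450; Petrov: $157,650; Halvorsen: $38,400

Profit-interest units total 59; metered usage total 13,205.
Composite weights (65% profit-interest units + 35% metered usage): Marchetti 0.3281; Delacroix 0.2199; Chaudhri 0.2297; Petrov 0.1789; Halvorsen 0.0435.
Raw shares: Marchetti 289,181.15; Delacroix 193,841.52; Chaudhri 202,437.76; Petrov 157,660.19; Halvorsen 38,379.38.
After rounding ($50): Marchetti $289,200; Delacroix $193,850; Chaudhri $202,450; Petrov $157,650; Halvorsen $38,400. Sum = $881,550.
Difference $881,500 − $881,550 = −$50 applied to largest allocation (Marchetti): Marchetti becomes $289,150.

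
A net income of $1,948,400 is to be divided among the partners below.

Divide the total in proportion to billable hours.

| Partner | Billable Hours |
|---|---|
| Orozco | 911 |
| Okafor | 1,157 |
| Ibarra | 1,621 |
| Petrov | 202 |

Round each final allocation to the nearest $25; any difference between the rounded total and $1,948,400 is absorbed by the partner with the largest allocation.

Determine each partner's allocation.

Orozco: $456,175 | Okafor: $579,350 | Ibarra: $811,725 | Petrov: $101,150

Billable hours total: 3,891.
Proportional shares: Orozco 911/3,891 × $1,948,400 = 456,178.98; Okafor 1,157/3,891 × $1,948,400 = 579,362.32; Ibarra 1,621/3,891 × $1,948,400 = 811,708.15; Petrov 202/3,891 × $1,948,400 = 101,150.55.
After rounding ($25): Orozco $456,175; Okafor $579,350; Ibarra $811,700; Petrov $101,150. Sum = $1,948,375.
Difference $1,948,400 − $1,948,375 = +$25 applied to largest allocation (Ibarra): Ibarra becomes $811,725.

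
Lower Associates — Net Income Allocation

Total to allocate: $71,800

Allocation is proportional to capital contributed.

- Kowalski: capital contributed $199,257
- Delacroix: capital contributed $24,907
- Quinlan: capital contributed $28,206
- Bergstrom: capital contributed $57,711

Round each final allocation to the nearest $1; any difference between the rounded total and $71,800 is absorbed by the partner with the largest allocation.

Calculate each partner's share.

Kowalski: $46,139; Delacroix: $5,767; Quinlan: $6,531; Bergstrom: $13,363

Total capital contributed = 310,081.
Proportional shares: Kowalski 199,257/310,081 × $71,800 = 46,138.44; Delacroix 24,907/310,081 × $71,800 = 5,767.28; Quinlan 28,206/310,081 × $71,800 = 6,531.17; Bergstrom 57,711/310,081 × $71,800 = 13,363.12.
Rounded to nearest $1: Kowalski $46,138; Delacroix $5,767; Quinlan $6,531; Bergstrom $13,363. Sum = $71,799.
Difference $71,800 − $71,799 = +$1 applied to largest allocation (Kowalski): Kowalski becomes $46,139.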